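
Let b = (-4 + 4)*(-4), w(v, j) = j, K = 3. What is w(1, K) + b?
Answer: 3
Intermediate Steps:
b = 0 (b = 0*(-4) = 0)
w(1, K) + b = 3 + 0 = 3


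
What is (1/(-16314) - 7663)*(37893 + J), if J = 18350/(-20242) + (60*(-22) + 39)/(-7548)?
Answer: -40208941362853423615/138475602968 ≈ -2.9037e+8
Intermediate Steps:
J = -18762633/25464436 (J = 18350*(-1/20242) + (-1320 + 39)*(-1/7548) = -9175/10121 - 1281*(-1/7548) = -9175/10121 + 427/2516 = -18762633/25464436 ≈ -0.73682)
(1/(-16314) - 7663)*(37893 + J) = (1/(-16314) - 7663)*(37893 - 18762633/25464436) = (-1/16314 - 7663)*(964905110715/25464436) = -125014183/16314*964905110715/25464436 = -40208941362853423615/138475602968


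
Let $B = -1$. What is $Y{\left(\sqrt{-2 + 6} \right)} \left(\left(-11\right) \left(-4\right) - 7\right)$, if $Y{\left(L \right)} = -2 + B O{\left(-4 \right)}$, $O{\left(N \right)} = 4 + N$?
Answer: $-74$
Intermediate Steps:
$Y{\left(L \right)} = -2$ ($Y{\left(L \right)} = -2 - \left(4 - 4\right) = -2 - 0 = -2 + 0 = -2$)
$Y{\left(\sqrt{-2 + 6} \right)} \left(\left(-11\right) \left(-4\right) - 7\right) = - 2 \left(\left(-11\right) \left(-4\right) - 7\right) = - 2 \left(44 - 7\right) = \left(-2\right) 37 = -74$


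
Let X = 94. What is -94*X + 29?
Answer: -8807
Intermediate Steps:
-94*X + 29 = -94*94 + 29 = -8836 + 29 = -8807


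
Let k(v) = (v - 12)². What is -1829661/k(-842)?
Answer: -1829661/729316 ≈ -2.5087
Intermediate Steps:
k(v) = (-12 + v)²
-1829661/k(-842) = -1829661/(-12 - 842)² = -1829661/((-854)²) = -1829661/729316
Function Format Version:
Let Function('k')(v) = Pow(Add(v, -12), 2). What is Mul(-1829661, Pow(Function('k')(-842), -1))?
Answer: Rational(-1829661, 729316) ≈ -2.5087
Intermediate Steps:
Function('k')(v) = Pow(Add(-12, v), 2)
Mul(-1829661, Pow(Function('k')(-842), -1)) = Mul(-1829661, Pow(Pow(Add(-12, -842), 2), -1)) = Mul(-1829661, Pow(Pow(-854, 2), -1)) = Mul(-1829661, Pow(729316, -1)) = Mul(-1829661, Rational(1, 729316)) = Rational(-1829661, 729316)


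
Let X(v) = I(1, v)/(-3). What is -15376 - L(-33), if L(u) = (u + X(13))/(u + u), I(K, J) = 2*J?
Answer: -3044573/198 ≈ -15377.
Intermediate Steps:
X(v) = -2*v/3 (X(v) = (2*v)/(-3) = (2*v)*(-1/3) = -2*v/3)
L(u) = (-26/3 + u)/(2*u) (L(u) = (u - 2/3*13)/(u + u) = (u - 26/3)/((2*u)) = (-26/3 + u)*(1/(2*u)) = (-26/3 + u)/(2*u))
-15376 - L(-33) = -15376 - (-26 + 3*(-33))/(6*(-33)) = -15376 - (-1)*(-26 - 99)/(6*33) = -15376 - (-1)*(-125)/(6*33) = -15376 - 1*125/198 = -15376 - 125/198 = -3044573/198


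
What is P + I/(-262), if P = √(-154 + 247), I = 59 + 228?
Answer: -287/262 + √93 ≈ 8.5482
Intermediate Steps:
I = 287
P = √93 ≈ 9.6436
P + I/(-262) = √93 + 287/(-262) = √93 + 287*(-1/262) = √93 - 287/262 = -287/262 + √93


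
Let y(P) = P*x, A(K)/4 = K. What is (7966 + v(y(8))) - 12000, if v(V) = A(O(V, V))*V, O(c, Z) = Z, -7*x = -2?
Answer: -196642/49 ≈ -4013.1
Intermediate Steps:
x = 2/7 (x = -1/7*(-2) = 2/7 ≈ 0.28571)
A(K) = 4*K
y(P) = 2*P/7 (y(P) = P*(2/7) = 2*P/7)
v(V) = 4*V**2 (v(V) = (4*V)*V = 4*V**2)
(7966 + v(y(8))) - 12000 = (7966 + 4*((2/7)*8)**2) - 12000 = (7966 + 4*(16/7)**2) - 12000 = (7966 + 4*(256/49)) - 12000 = (7966 + 1024/49) - 12000 = 391358/49 - 12000 = -196642/49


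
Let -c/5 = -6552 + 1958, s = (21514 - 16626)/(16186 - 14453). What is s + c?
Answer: 39811898/1733 ≈ 22973.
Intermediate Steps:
s = 4888/1733 ≈ 2.8205
c = 22970 (c = -5*(-6552 + 1958) = -5*(-4594) = 22970)
s + c = 4888/1733 + 22970 = 39811898/1733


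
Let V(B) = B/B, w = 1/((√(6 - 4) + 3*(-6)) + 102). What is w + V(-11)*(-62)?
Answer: -218632/3527 - √2/7054 ≈ -61.988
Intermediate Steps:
w = 1/(84 + √2) (w = 1/((√2 - 18) + 102) = 1/((-18 + √2) + 102) = 1/(84 + √2) ≈ 0.011708)
V(B) = 1
w + V(-11)*(-62) = (42/3527 - √2/7054) + 1*(-62) = (42/3527 - √2/7054) - 62 = -218632/3527 - √2/7054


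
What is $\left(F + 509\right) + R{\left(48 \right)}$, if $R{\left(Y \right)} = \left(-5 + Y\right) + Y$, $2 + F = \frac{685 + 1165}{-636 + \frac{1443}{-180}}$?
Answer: $\frac{22996318}{38641} \approx 595.13$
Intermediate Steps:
$F = - \frac{188282}{38641}$ ($F = -2 + \frac{685 + 1165}{-636 + \frac{1443}{-180}} = -2 + \frac{1850}{-636 + 1443 \left(- \frac{1}{180}\right)} = -2 + \frac{1850}{-636 - \frac{481}{60}} = -2 + \frac{1850}{- \frac{38641}{60}} = -2 + 1850 \left(- \frac{60}{38641}\right) = -2 - \frac{111000}{38641} = - \frac{188282}{38641} \approx -4.8726$)
$R{\left(Y \right)} = -5 + 2 Y$
$\left(F + 509\right) + R{\left(48 \right)} = \left(- \frac{188282}{38641} + 509\right) + \left(-5 + 2 \cdot 48\right) = \frac{19479987}{38641} + \left(-5 + 96\right) = \frac{19479987}{38641} + 91 = \frac{22996318}{38641}$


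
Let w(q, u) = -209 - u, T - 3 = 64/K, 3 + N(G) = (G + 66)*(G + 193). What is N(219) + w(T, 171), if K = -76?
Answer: 117037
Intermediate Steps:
N(G) = -3 + (66 + G)*(193 + G) (N(G) = -3 + (G + 66)*(G + 193) = -3 + (66 + G)*(193 + G))
T = 41/19 (T = 3 + 64/(-76) = 3 + 64*(-1/76) = 3 - 16/19 = 41/19 ≈ 2.1579)
N(219) + w(T, 171) = (12735 + 219² + 259*219) + (-209 - 1*171) = (12735 + 47961 + 56721) + (-209 - 171) = 117417 - 380 = 117037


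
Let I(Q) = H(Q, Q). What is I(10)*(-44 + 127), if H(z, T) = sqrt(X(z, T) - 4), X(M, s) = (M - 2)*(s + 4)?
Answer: 498*sqrt(3) ≈ 862.56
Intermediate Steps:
X(M, s) = (-2 + M)*(4 + s)
H(z, T) = sqrt(-12 - 2*T + 4*z + T*z) (H(z, T) = sqrt((-8 - 2*T + 4*z + z*T) - 4) = sqrt((-8 - 2*T + 4*z + T*z) - 4) = sqrt(-12 - 2*T + 4*z + T*z))
I(Q) = sqrt(-12 + Q**2 + 2*Q) (I(Q) = sqrt(-12 - 2*Q + 4*Q + Q*Q) = sqrt(-12 - 2*Q + 4*Q + Q**2) = sqrt(-12 + Q**2 + 2*Q))
I(10)*(-44 + 127) = sqrt(-12 + 10**2 + 2*10)*(-44 + 127) = sqrt(-12 + 100 + 20)*83 = sqrt(108)*83 = (6*sqrt(3))*83 = 498*sqrt(3)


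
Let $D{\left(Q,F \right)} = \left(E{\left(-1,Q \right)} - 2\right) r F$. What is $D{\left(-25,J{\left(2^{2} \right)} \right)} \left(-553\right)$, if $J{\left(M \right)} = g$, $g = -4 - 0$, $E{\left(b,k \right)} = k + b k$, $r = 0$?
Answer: $0$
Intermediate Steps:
$g = -4$ ($g = -4 + 0 = -4$)
$J{\left(M \right)} = -4$
$D{\left(Q,F \right)} = 0$ ($D{\left(Q,F \right)} = \left(Q \left(1 - 1\right) - 2\right) 0 F = \left(Q 0 - 2\right) 0 F = \left(0 - 2\right) 0 F = \left(-2\right) 0 F = 0 F = 0$)
$D{\left(-25,J{\left(2^{2} \right)} \right)} \left(-553\right) = 0 \left(-553\right) = 0$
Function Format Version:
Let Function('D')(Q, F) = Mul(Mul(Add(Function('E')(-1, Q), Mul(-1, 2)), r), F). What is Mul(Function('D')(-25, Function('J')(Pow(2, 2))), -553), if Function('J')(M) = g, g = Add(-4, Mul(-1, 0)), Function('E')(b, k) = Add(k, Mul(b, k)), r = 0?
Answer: 0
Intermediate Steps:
g = -4 (g = Add(-4, 0) = -4)
Function('J')(M) = -4
Function('D')(Q, F) = 0 (Function('D')(Q, F) = Mul(Mul(Add(Mul(Q, Add(1, -1)), Mul(-1, 2)), 0), F) = Mul(Mul(Add(Mul(Q, 0), -2), 0), F) = Mul(Mul(Add(0, -2), 0), F) = Mul(Mul(-2, 0), F) = Mul(0, F) = 0)
Mul(Function('D')(-25, Function('J')(Pow(2, 2))), -553) = Mul(0, -553) = 0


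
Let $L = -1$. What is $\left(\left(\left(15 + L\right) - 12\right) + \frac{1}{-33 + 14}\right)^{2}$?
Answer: $\frac{1369}{361} \approx 3.7922$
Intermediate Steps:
$\left(\left(\left(15 + L\right) - 12\right) + \frac{1}{-33 + 14}\right)^{2} = \left(\left(\left(15 - 1\right) - 12\right) + \frac{1}{-33 + 14}\right)^{2} = \left(\left(14 - 12\right) + \frac{1}{-19}\right)^{2} = \left(2 - \frac{1}{19}\right)^{2} = \left(\frac{37}{19}\right)^{2} = \frac{1369}{361}$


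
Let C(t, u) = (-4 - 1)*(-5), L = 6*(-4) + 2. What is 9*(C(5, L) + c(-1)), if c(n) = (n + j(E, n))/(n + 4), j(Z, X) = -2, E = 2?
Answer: 216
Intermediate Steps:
L = -22 (L = -24 + 2 = -22)
c(n) = (-2 + n)/(4 + n) (c(n) = (n - 2)/(n + 4) = (-2 + n)/(4 + n))
C(t, u) = 25 (C(t, u) = -5*(-5) = 25)
9*(C(5, L) + c(-1)) = 9*(25 + (-2 - 1)/(4 - 1)) = 9*(25 - 3/3) = 9*(25 + (⅓)*(-3)) = 9*(25 - 1) = 9*24 = 216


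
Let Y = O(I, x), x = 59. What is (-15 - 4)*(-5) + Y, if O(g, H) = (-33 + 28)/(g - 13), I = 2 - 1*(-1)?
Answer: 191/2 ≈ 95.500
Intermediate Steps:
I = 3 (I = 2 + 1 = 3)
O(g, H) = -5/(-13 + g)
Y = 1/2 (Y = -5/(-13 + 3) = -5/(-10) = -5*(-1/10) = 1/2 ≈ 0.50000)
(-15 - 4)*(-5) + Y = (-15 - 4)*(-5) + 1/2 = -19*(-5) + 1/2 = 95 + 1/2 = 191/2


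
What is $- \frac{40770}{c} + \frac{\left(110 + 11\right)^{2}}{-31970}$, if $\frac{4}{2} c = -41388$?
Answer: $\frac{166739341}{110264530} \approx 1.5122$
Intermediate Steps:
$c = -20694$ ($c = \frac{1}{2} \left(-41388\right) = -20694$)
$- \frac{40770}{c} + \frac{\left(110 + 11\right)^{2}}{-31970} = - \frac{40770}{-20694} + \frac{\left(110 + 11\right)^{2}}{-31970} = \left(-40770\right) \left(- \frac{1}{20694}\right) + 121^{2} \left(- \frac{1}{31970}\right) = \frac{6795}{3449} + 14641 \left(- \frac{1}{31970}\right) = \frac{6795}{3449} - \frac{14641}{31970} = \frac{166739341}{110264530}$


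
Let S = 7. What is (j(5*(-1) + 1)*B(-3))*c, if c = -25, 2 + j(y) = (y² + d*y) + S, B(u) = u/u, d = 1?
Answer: -425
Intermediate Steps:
B(u) = 1
j(y) = 5 + y + y² (j(y) = -2 + ((y² + 1*y) + 7) = -2 + ((y² + y) + 7) = -2 + ((y + y²) + 7) = -2 + (7 + y + y²) = 5 + y + y²)
(j(5*(-1) + 1)*B(-3))*c = ((5 + (5*(-1) + 1) + (5*(-1) + 1)²)*1)*(-25) = ((5 + (-5 + 1) + (-5 + 1)²)*1)*(-25) = ((5 - 4 + (-4)²)*1)*(-25) = ((5 - 4 + 16)*1)*(-25) = (17*1)*(-25) = 17*(-25) = -425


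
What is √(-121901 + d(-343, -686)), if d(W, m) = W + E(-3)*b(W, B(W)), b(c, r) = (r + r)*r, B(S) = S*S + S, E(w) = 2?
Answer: 10*√550426683 ≈ 2.3461e+5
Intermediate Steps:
B(S) = S + S² (B(S) = S² + S = S + S²)
b(c, r) = 2*r² (b(c, r) = (2*r)*r = 2*r²)
d(W, m) = W + 4*W²*(1 + W)² (d(W, m) = W + 2*(2*(W*(1 + W))²) = W + 2*(2*(W²*(1 + W)²)) = W + 2*(2*W²*(1 + W)²) = W + 4*W²*(1 + W)²)
√(-121901 + d(-343, -686)) = √(-121901 - 343*(1 + 4*(-343)*(1 - 343)²)) = √(-121901 - 343*(1 + 4*(-343)*(-342)²)) = √(-121901 - 343*(1 + 4*(-343)*116964)) = √(-121901 - 343*(1 - 160474608)) = √(-121901 - 343*(-160474607)) = √(-121901 + 55042790201) = √55042668300 = 10*√550426683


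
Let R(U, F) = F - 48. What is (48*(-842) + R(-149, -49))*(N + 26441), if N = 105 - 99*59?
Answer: -838821665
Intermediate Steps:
R(U, F) = -48 + F
N = -5736 (N = 105 - 5841 = -5736)
(48*(-842) + R(-149, -49))*(N + 26441) = (48*(-842) + (-48 - 49))*(-5736 + 26441) = (-40416 - 97)*20705 = -40513*20705 = -838821665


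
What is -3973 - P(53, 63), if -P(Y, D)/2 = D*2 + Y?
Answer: -3615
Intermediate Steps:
P(Y, D) = -4*D - 2*Y (P(Y, D) = -2*(D*2 + Y) = -2*(2*D + Y) = -2*(Y + 2*D) = -4*D - 2*Y)
-3973 - P(53, 63) = -3973 - (-4*63 - 2*53) = -3973 - (-252 - 106) = -3973 - 1*(-358) = -3973 + 358 = -3615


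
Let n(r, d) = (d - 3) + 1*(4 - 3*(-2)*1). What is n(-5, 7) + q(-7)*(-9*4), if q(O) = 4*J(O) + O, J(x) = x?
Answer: 1274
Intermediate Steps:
n(r, d) = 7 + d (n(r, d) = (-3 + d) + 1*(4 + 6*1) = (-3 + d) + 1*(4 + 6) = (-3 + d) + 1*10 = (-3 + d) + 10 = 7 + d)
q(O) = 5*O (q(O) = 4*O + O = 5*O)
n(-5, 7) + q(-7)*(-9*4) = (7 + 7) + (5*(-7))*(-9*4) = 14 - 35*(-36) = 14 + 1260 = 1274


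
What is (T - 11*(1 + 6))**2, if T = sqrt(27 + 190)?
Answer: (-77 + sqrt(217))**2 ≈ 3877.4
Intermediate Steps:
T = sqrt(217) ≈ 14.731
(T - 11*(1 + 6))**2 = (sqrt(217) - 11*(1 + 6))**2 = (sqrt(217) - 11*7)**2 = (sqrt(217) - 77)**2 = (-77 + sqrt(217))**2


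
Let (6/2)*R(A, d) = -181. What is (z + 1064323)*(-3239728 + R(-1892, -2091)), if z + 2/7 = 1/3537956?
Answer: -256189714750321982015/74297076 ≈ -3.4482e+12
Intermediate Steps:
R(A, d) = -181/3 (R(A, d) = (1/3)*(-181) = -181/3)
z = -7075905/24765692 (z = -2/7 + 1/3537956 = -7075905/24765692 ≈ -0.28571)
(z + 1064323)*(-3239728 + R(-1892, -2091)) = (-7075905/24765692 + 1064323)*(-3239728 - 181/3) = (26358688530611/24765692)*(-9719365/3) = -256189714750321982015/74297076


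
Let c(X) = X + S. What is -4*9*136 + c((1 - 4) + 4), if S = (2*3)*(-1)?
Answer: -4901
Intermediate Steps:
S = -6 (S = 6*(-1) = -6)
c(X) = -6 + X (c(X) = X - 6 = -6 + X)
-4*9*136 + c((1 - 4) + 4) = -4*9*136 + (-6 + ((1 - 4) + 4)) = -36*136 + (-6 + (-3 + 4)) = -4896 + (-6 + 1) = -4896 - 5 = -4901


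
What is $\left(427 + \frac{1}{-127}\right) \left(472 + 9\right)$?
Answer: $\frac{26083668}{127} \approx 2.0538 \cdot 10^{5}$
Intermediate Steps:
$\left(427 + \frac{1}{-127}\right) \left(472 + 9\right) = \left(427 - \frac{1}{127}\right) 481 = \frac{54228}{127} \cdot 481 = \frac{26083668}{127}$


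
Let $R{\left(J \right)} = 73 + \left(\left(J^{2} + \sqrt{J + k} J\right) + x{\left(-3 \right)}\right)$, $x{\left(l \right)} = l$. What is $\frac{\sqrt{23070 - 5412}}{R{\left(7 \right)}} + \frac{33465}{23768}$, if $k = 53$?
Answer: $\frac{33465}{23768} - \frac{18 \sqrt{3270}}{1603} + \frac{153 \sqrt{218}}{1603} \approx 2.1751$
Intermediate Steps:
$R{\left(J \right)} = 70 + J^{2} + J \sqrt{53 + J}$ ($R{\left(J \right)} = 73 - \left(3 - J^{2} - \sqrt{J + 53} J\right) = 73 - \left(3 - J^{2} - \sqrt{53 + J} J\right) = 73 - \left(3 - J^{2} - J \sqrt{53 + J}\right) = 73 + \left(-3 + J^{2} + J \sqrt{53 + J}\right) = 70 + J^{2} + J \sqrt{53 + J}$)
$\frac{\sqrt{23070 - 5412}}{R{\left(7 \right)}} + \frac{33465}{23768} = \frac{\sqrt{23070 - 5412}}{70 + 7^{2} + 7 \sqrt{53 + 7}} + \frac{33465}{23768} = \frac{\sqrt{17658}}{70 + 49 + 7 \sqrt{60}} + 33465 \cdot \frac{1}{23768} = \frac{9 \sqrt{218}}{70 + 49 + 7 \cdot 2 \sqrt{15}} + \frac{33465}{23768} = \frac{9 \sqrt{218}}{70 + 49 + 14 \sqrt{15}} + \frac{33465}{23768} = \frac{9 \sqrt{218}}{119 + 14 \sqrt{15}} + \frac{33465}{23768} = \frac{33465}{23768} + \frac{9 \sqrt{218}}{119 + 14 \sqrt{15}}$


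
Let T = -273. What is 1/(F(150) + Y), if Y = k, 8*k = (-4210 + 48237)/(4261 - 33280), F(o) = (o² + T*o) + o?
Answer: -232152/4248425627 ≈ -5.4644e-5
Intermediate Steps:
F(o) = o² - 272*o (F(o) = (o² - 273*o) + o = o² - 272*o)
k = -44027/232152 (k = ((-4210 + 48237)/(4261 - 33280))/8 = (44027/(-29019))/8 = (44027*(-1/29019))/8 = (⅛)*(-44027/29019) = -44027/232152 ≈ -0.18965)
Y = -44027/232152 ≈ -0.18965
1/(F(150) + Y) = 1/(150*(-272 + 150) - 44027/232152) = 1/(150*(-122) - 44027/232152) = 1/(-18300 - 44027/232152) = 1/(-4248425627/232152) = -232152/4248425627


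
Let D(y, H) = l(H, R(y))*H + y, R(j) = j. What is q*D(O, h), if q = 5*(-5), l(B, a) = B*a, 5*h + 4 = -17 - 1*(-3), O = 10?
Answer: -3490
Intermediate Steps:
h = -18/5 (h = -⅘ + (-17 - 1*(-3))/5 = -⅘ + (-17 + 3)/5 = -⅘ + (⅕)*(-14) = -⅘ - 14/5 = -18/5 ≈ -3.6000)
q = -25
D(y, H) = y + y*H² (D(y, H) = (H*y)*H + y = y*H² + y = y + y*H²)
q*D(O, h) = -250*(1 + (-18/5)²) = -250*(1 + 324/25) = -250*349/25 = -25*698/5 = -3490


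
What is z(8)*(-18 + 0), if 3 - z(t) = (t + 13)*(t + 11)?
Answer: 7128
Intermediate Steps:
z(t) = 3 - (11 + t)*(13 + t) (z(t) = 3 - (t + 13)*(t + 11) = 3 - (13 + t)*(11 + t) = 3 - (11 + t)*(13 + t))
z(8)*(-18 + 0) = (-140 - 1*8² - 24*8)*(-18 + 0) = (-140 - 1*64 - 192)*(-18) = (-140 - 64 - 192)*(-18) = -396*(-18) = 7128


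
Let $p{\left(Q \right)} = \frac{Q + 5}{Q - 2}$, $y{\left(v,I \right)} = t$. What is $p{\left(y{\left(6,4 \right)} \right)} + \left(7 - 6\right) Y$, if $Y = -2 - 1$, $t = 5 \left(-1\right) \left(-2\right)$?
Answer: $- \frac{9}{8} \approx -1.125$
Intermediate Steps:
$t = 10$ ($t = \left(-5\right) \left(-2\right) = 10$)
$y{\left(v,I \right)} = 10$
$p{\left(Q \right)} = \frac{5 + Q}{-2 + Q}$
$Y = -3$
$p{\left(y{\left(6,4 \right)} \right)} + \left(7 - 6\right) Y = \frac{5 + 10}{-2 + 10} + \left(7 - 6\right) \left(-3\right) = \frac{1}{8} \cdot 15 + 1 \left(-3\right) = \frac{1}{8} \cdot 15 - 3 = \frac{15}{8} - 3 = - \frac{9}{8}$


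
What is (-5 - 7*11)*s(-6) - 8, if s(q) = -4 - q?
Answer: -172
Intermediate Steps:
(-5 - 7*11)*s(-6) - 8 = (-5 - 7*11)*(-4 - 1*(-6)) - 8 = (-5 - 77)*(-4 + 6) - 8 = -82*2 - 8 = -164 - 8 = -172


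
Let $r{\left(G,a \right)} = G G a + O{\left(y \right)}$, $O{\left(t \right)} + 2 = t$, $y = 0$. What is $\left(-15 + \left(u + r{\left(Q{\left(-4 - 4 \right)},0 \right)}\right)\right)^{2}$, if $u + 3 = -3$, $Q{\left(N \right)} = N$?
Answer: $529$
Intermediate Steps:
$O{\left(t \right)} = -2 + t$
$u = -6$ ($u = -3 - 3 = -6$)
$r{\left(G,a \right)} = -2 + a G^{2}$ ($r{\left(G,a \right)} = G G a + \left(-2 + 0\right) = G^{2} a - 2 = a G^{2} - 2 = -2 + a G^{2}$)
$\left(-15 + \left(u + r{\left(Q{\left(-4 - 4 \right)},0 \right)}\right)\right)^{2} = \left(-15 - 8\right)^{2} = \left(-23\right)^{2} = 529$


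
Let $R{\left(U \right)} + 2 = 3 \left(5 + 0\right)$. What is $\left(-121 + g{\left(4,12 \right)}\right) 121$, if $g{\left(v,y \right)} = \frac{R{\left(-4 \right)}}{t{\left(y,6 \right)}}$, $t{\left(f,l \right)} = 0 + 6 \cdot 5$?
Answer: $- \frac{437657}{30} \approx -14589.0$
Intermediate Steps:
$t{\left(f,l \right)} = 30$ ($t{\left(f,l \right)} = 0 + 30 = 30$)
$R{\left(U \right)} = 13$ ($R{\left(U \right)} = -2 + 3 \left(5 + 0\right) = -2 + 3 \cdot 5 = -2 + 15 = 13$)
$g{\left(v,y \right)} = \frac{13}{30}$
$\left(-121 + g{\left(4,12 \right)}\right) 121 = \left(-121 + \frac{13}{30}\right) 121 = \left(- \frac{3617}{30}\right) 121 = - \frac{437657}{30}$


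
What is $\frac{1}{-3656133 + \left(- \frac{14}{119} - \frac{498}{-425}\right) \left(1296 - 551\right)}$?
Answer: $- \frac{85}{310704553} \approx -2.7357 \cdot 10^{-7}$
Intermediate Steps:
$\frac{1}{-3656133 + \left(- \frac{14}{119} - \frac{498}{-425}\right) \left(1296 - 551\right)} = \frac{1}{-3656133 + \left(\left(-14\right) \frac{1}{119} - - \frac{498}{425}\right) 745} = \frac{1}{-3656133 + \left(- \frac{2}{17} + \frac{498}{425}\right) 745} = \frac{1}{-3656133 + \frac{448}{425} \cdot 745} = \frac{1}{-3656133 + \frac{66752}{85}} = \frac{1}{- \frac{310704553}{85}} = - \frac{85}{310704553}$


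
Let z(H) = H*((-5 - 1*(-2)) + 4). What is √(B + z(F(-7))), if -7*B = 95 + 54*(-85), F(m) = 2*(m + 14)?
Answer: √32151/7 ≈ 25.615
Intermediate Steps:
F(m) = 28 + 2*m (F(m) = 2*(14 + m) = 28 + 2*m)
B = 4495/7 (B = -(95 + 54*(-85))/7 = -(95 - 4590)/7 = -⅐*(-4495) = 4495/7 ≈ 642.14)
z(H) = H (z(H) = H*((-5 + 2) + 4) = H*(-3 + 4) = H*1 = H)
√(B + z(F(-7))) = √(4495/7 + (28 + 2*(-7))) = √(4495/7 + (28 - 14)) = √(4495/7 + 14) = √(4593/7) = √32151/7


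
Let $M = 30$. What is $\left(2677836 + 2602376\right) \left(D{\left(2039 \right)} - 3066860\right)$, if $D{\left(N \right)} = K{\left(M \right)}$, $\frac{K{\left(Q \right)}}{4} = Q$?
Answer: $-16193037348880$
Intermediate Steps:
$K{\left(Q \right)} = 4 Q$
$D{\left(N \right)} = 120$ ($D{\left(N \right)} = 4 \cdot 30 = 120$)
$\left(2677836 + 2602376\right) \left(D{\left(2039 \right)} - 3066860\right) = \left(2677836 + 2602376\right) \left(120 - 3066860\right) = 5280212 \left(-3066740\right) = -16193037348880$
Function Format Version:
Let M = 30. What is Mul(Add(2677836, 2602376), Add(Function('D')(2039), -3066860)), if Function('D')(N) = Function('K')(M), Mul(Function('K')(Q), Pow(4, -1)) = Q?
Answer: -16193037348880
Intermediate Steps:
Function('K')(Q) = Mul(4, Q)
Function('D')(N) = 120 (Function('D')(N) = Mul(4, 30) = 120)
Mul(Add(2677836, 2602376), Add(Function('D')(2039), -3066860)) = Mul(Add(2677836, 2602376), Add(120, -3066860)) = Mul(5280212, -3066740) = -16193037348880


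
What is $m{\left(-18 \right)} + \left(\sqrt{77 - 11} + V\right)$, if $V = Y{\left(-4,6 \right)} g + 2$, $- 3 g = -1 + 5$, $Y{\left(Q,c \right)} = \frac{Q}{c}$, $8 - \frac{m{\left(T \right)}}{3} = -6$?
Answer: $\frac{404}{9} + \sqrt{66} \approx 53.013$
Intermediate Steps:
$m{\left(T \right)} = 42$ ($m{\left(T \right)} = 24 - -18 = 24 + 18 = 42$)
$g = - \frac{4}{3}$ ($g = - \frac{-1 + 5}{3} = \left(- \frac{1}{3}\right) 4 = - \frac{4}{3} \approx -1.3333$)
$V = \frac{26}{9}$ ($V = - \frac{4}{6} \left(- \frac{4}{3}\right) + 2 = \left(-4\right) \frac{1}{6} \left(- \frac{4}{3}\right) + 2 = \left(- \frac{2}{3}\right) \left(- \frac{4}{3}\right) + 2 = \frac{8}{9} + 2 = \frac{26}{9} \approx 2.8889$)
$m{\left(-18 \right)} + \left(\sqrt{77 - 11} + V\right) = 42 + \left(\sqrt{77 - 11} + \frac{26}{9}\right) = 42 + \left(\sqrt{66} + \frac{26}{9}\right) = 42 + \left(\frac{26}{9} + \sqrt{66}\right) = \frac{404}{9} + \sqrt{66}$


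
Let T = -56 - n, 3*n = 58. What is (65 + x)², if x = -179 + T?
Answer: 322624/9 ≈ 35847.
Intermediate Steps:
n = 58/3 (n = (⅓)*58 = 58/3 ≈ 19.333)
T = -226/3 (T = -56 - 1*58/3 = -56 - 58/3 = -226/3 ≈ -75.333)
x = -763/3 (x = -179 - 226/3 = -763/3 ≈ -254.33)
(65 + x)² = (65 - 763/3)² = (-568/3)² = 322624/9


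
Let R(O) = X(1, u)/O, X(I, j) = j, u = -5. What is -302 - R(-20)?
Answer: -1209/4 ≈ -302.25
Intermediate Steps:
R(O) = -5/O
-302 - R(-20) = -302 - (-5)/(-20) = -302 - (-5)*(-1)/20 = -302 - 1*¼ = -302 - ¼ = -1209/4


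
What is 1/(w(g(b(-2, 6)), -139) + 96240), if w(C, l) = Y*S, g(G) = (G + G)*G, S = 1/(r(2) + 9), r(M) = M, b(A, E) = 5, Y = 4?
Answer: 11/1058644 ≈ 1.0391e-5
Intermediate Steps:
S = 1/11 (S = 1/(2 + 9) = 1/11 ≈ 0.090909)
g(G) = 2*G² (g(G) = (2*G)*G = 2*G²)
w(C, l) = 4/11 (w(C, l) = 4*(1/11) = 4/11)
1/(w(g(b(-2, 6)), -139) + 96240) = 1/(4/11 + 96240) = 1/(1058644/11) = 11/1058644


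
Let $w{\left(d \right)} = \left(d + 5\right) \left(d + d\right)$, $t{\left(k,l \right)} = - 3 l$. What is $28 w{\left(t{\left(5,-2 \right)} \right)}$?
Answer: $3696$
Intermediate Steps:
$w{\left(d \right)} = 2 d \left(5 + d\right)$ ($w{\left(d \right)} = \left(5 + d\right) 2 d = 2 d \left(5 + d\right)$)
$28 w{\left(t{\left(5,-2 \right)} \right)} = 28 \cdot 2 \left(\left(-3\right) \left(-2\right)\right) \left(5 - -6\right) = 28 \cdot 2 \cdot 6 \left(5 + 6\right) = 28 \cdot 2 \cdot 6 \cdot 11 = 28 \cdot 132 = 3696$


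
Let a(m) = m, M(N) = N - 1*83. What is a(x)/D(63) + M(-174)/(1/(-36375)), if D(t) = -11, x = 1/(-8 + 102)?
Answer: 9666219749/1034 ≈ 9.3484e+6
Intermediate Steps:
M(N) = -83 + N (M(N) = N - 83 = -83 + N)
x = 1/94 ≈ 0.010638
a(x)/D(63) + M(-174)/(1/(-36375)) = (1/94)/(-11) + (-83 - 174)/(1/(-36375)) = (1/94)*(-1/11) - 257/(-1/36375) = -1/1034 - 257*(-36375) = -1/1034 + 9348375 = 9666219749/1034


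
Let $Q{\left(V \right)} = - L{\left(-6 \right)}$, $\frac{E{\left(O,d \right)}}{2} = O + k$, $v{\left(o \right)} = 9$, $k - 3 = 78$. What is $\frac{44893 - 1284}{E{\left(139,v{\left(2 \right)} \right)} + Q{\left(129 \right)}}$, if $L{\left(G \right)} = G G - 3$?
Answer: $\frac{43609}{407} \approx 107.15$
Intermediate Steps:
$k = 81$ ($k = 3 + 78 = 81$)
$E{\left(O,d \right)} = 162 + 2 O$ ($E{\left(O,d \right)} = 2 \left(O + 81\right) = 2 \left(81 + O\right) = 162 + 2 O$)
$L{\left(G \right)} = -3 + G^{2}$ ($L{\left(G \right)} = G^{2} - 3 = -3 + G^{2}$)
$Q{\left(V \right)} = -33$ ($Q{\left(V \right)} = - (-3 + \left(-6\right)^{2}) = - (-3 + 36) = \left(-1\right) 33 = -33$)
$\frac{44893 - 1284}{E{\left(139,v{\left(2 \right)} \right)} + Q{\left(129 \right)}} = \frac{44893 - 1284}{\left(162 + 2 \cdot 139\right) - 33} = \frac{43609}{\left(162 + 278\right) - 33} = \frac{43609}{440 - 33} = \frac{43609}{407}$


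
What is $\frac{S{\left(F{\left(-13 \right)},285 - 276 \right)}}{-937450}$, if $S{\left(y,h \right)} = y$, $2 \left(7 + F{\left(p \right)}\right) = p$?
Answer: $\frac{27}{1874900} \approx 1.4401 \cdot 10^{-5}$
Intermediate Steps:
$F{\left(p \right)} = -7 + \frac{p}{2}$
$\frac{S{\left(F{\left(-13 \right)},285 - 276 \right)}}{-937450} = \frac{-7 + \frac{1}{2} \left(-13\right)}{-937450} = \left(-7 - \frac{13}{2}\right) \left(- \frac{1}{937450}\right) = \left(- \frac{27}{2}\right) \left(- \frac{1}{937450}\right) = \frac{27}{1874900}$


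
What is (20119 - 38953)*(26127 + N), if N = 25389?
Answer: -970252344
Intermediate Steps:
(20119 - 38953)*(26127 + N) = (20119 - 38953)*(26127 + 25389) = -18834*51516 = -970252344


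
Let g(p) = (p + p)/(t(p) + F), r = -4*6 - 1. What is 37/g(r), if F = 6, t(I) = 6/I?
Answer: -2664/625 ≈ -4.2624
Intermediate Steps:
r = -25 (r = -24 - 1 = -25)
g(p) = 2*p/(6 + 6/p) (g(p) = (p + p)/(6/p + 6) = (2*p)/(6 + 6/p) = 2*p/(6 + 6/p))
37/g(r) = 37/(((1/3)*(-25)**2/(1 - 25))) = 37/(((1/3)*625/(-24))) = 37/(((1/3)*625*(-1/24))) = 37/(-625/72) = 37*(-72/625) = -2664/625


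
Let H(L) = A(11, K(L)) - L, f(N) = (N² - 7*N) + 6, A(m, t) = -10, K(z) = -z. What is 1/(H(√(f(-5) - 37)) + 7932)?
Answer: 7922/62758055 + √29/62758055 ≈ 0.00012632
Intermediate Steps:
f(N) = 6 + N² - 7*N
H(L) = -10 - L
1/(H(√(f(-5) - 37)) + 7932) = 1/((-10 - √((6 + (-5)² - 7*(-5)) - 37)) + 7932) = 1/((-10 - √((6 + 25 + 35) - 37)) + 7932) = 1/((-10 - √(66 - 37)) + 7932) = 1/((-10 - √29) + 7932) = 1/(7922 - √29)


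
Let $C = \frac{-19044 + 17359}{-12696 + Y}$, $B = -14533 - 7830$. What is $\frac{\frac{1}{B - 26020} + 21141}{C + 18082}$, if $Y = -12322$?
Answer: $\frac{25590036620036}{21887364180663} \approx 1.1692$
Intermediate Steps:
$B = -22363$
$C = \frac{1685}{25018}$ ($C = \frac{-19044 + 17359}{-12696 - 12322} = - \frac{1685}{-25018} = \left(-1685\right) \left(- \frac{1}{25018}\right) = \frac{1685}{25018} \approx 0.067351$)
$\frac{\frac{1}{B - 26020} + 21141}{C + 18082} = \frac{\frac{1}{-22363 - 26020} + 21141}{\frac{1685}{25018} + 18082} = \frac{\frac{1}{-48383} + 21141}{\frac{452377161}{25018}} = \left(- \frac{1}{48383} + 21141\right) \frac{25018}{452377161} = \frac{1022865002}{48383} \cdot \frac{25018}{452377161} = \frac{25590036620036}{21887364180663}$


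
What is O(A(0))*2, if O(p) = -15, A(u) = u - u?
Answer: -30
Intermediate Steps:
A(u) = 0
O(A(0))*2 = -15*2 = -30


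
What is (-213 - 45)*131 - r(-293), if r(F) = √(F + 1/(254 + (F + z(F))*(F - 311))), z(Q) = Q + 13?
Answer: -33798 - I*√35146976306442/346346 ≈ -33798.0 - 17.117*I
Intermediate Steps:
z(Q) = 13 + Q
r(F) = √(F + 1/(254 + (-311 + F)*(13 + 2*F))) (r(F) = √(F + 1/(254 + (F + (13 + F))*(F - 311))) = √(F + 1/(254 + (13 + 2*F)*(-311 + F))) = √(F + 1/(254 + (-311 + F)*(13 + 2*F))))
(-213 - 45)*131 - r(-293) = (-213 - 45)*131 - √((1 - 3789*(-293) - 609*(-293)² + 2*(-293)³)/(-3789 - 609*(-293) + 2*(-293)²)) = -258*131 - √((1 + 1110177 - 609*85849 + 2*(-25153757))/(-3789 + 178437 + 2*85849)) = -33798 - √((1 + 1110177 - 52282041 - 50307514)/(-3789 + 178437 + 171698)) = -33798 - √(-101479377/346346) = -33798 - I*√35146976306442/346346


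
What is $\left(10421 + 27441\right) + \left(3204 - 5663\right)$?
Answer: $35403$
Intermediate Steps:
$\left(10421 + 27441\right) + \left(3204 - 5663\right) = 37862 + \left(3204 - 5663\right) = 37862 - 2459 = 35403$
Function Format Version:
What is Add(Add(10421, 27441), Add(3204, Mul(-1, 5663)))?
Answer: 35403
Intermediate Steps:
Add(Add(10421, 27441), Add(3204, Mul(-1, 5663))) = Add(37862, Add(3204, -5663)) = Add(37862, -2459) = 35403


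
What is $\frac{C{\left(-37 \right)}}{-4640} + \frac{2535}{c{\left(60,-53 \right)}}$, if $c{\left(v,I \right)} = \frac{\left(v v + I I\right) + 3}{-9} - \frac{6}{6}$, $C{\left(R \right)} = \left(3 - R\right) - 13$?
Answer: $- \frac{106034967}{29793440} \approx -3.559$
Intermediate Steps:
$C{\left(R \right)} = -10 - R$ ($C{\left(R \right)} = \left(3 - R\right) - 13 = -10 - R$)
$c{\left(v,I \right)} = - \frac{4}{3} - \frac{I^{2}}{9} - \frac{v^{2}}{9}$ ($c{\left(v,I \right)} = \left(\left(v^{2} + I^{2}\right) + 3\right) \left(- \frac{1}{9}\right) - 1 = \left(\left(I^{2} + v^{2}\right) + 3\right) \left(- \frac{1}{9}\right) - 1 = \left(3 + I^{2} + v^{2}\right) \left(- \frac{1}{9}\right) - 1 = \left(- \frac{1}{3} - \frac{I^{2}}{9} - \frac{v^{2}}{9}\right) - 1 = - \frac{4}{3} - \frac{I^{2}}{9} - \frac{v^{2}}{9}$)
$\frac{C{\left(-37 \right)}}{-4640} + \frac{2535}{c{\left(60,-53 \right)}} = \frac{-10 - -37}{-4640} + \frac{2535}{- \frac{4}{3} - \frac{\left(-53\right)^{2}}{9} - \frac{60^{2}}{9}} = \left(-10 + 37\right) \left(- \frac{1}{4640}\right) + \frac{2535}{- \frac{4}{3} - \frac{2809}{9} - 400} = 27 \left(- \frac{1}{4640}\right) + \frac{2535}{- \frac{4}{3} - \frac{2809}{9} - 400} = - \frac{27}{4640} + \frac{2535}{- \frac{6421}{9}} = - \frac{27}{4640} + 2535 \left(- \frac{9}{6421}\right) = - \frac{27}{4640} - \frac{22815}{6421} = - \frac{106034967}{29793440}$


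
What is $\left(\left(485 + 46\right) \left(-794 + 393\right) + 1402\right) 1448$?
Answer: $-306293992$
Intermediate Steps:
$\left(\left(485 + 46\right) \left(-794 + 393\right) + 1402\right) 1448 = \left(531 \left(-401\right) + 1402\right) 1448 = \left(-212931 + 1402\right) 1448 = \left(-211529\right) 1448 = -306293992$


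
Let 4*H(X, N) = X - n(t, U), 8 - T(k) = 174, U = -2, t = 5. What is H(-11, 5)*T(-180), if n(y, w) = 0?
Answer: 913/2 ≈ 456.50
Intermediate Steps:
T(k) = -166 (T(k) = 8 - 1*174 = 8 - 174 = -166)
H(X, N) = X/4 (H(X, N) = (X - 1*0)/4 = (X + 0)/4 = X/4)
H(-11, 5)*T(-180) = ((¼)*(-11))*(-166) = -11/4*(-166) = 913/2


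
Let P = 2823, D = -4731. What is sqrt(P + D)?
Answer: 6*I*sqrt(53) ≈ 43.681*I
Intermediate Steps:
sqrt(P + D) = sqrt(2823 - 4731) = sqrt(-1908) = 6*I*sqrt(53)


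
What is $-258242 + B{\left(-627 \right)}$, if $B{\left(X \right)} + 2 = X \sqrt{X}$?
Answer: $-258244 - 627 i \sqrt{627} \approx -2.5824 \cdot 10^{5} - 15700.0 i$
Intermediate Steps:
$B{\left(X \right)} = -2 + X^{\frac{3}{2}}$ ($B{\left(X \right)} = -2 + X \sqrt{X} = -2 + X^{\frac{3}{2}}$)
$-258242 + B{\left(-627 \right)} = -258242 - \left(2 - \left(-627\right)^{\frac{3}{2}}\right) = -258242 - \left(2 + 627 i \sqrt{627}\right) = -258244 - 627 i \sqrt{627}$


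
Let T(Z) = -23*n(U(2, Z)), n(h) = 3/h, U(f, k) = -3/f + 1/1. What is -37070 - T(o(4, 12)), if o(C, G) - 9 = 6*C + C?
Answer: -37208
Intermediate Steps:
U(f, k) = 1 - 3/f (U(f, k) = -3/f + 1*1 = -3/f + 1 = 1 - 3/f)
o(C, G) = 9 + 7*C (o(C, G) = 9 + (6*C + C) = 9 + 7*C)
T(Z) = 138 (T(Z) = -69/((-3 + 2)/2) = -69/((½)*(-1)) = -69/(-½) = -69*(-2) = -23*(-6) = 138)
-37070 - T(o(4, 12)) = -37070 - 1*138 = -37070 - 138 = -37208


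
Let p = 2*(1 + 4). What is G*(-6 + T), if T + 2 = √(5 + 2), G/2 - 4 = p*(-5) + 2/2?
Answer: 720 - 90*√7 ≈ 481.88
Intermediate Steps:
p = 10 (p = 2*5 = 10)
G = -90 (G = 8 + 2*(10*(-5) + 2/2) = 8 + 2*(-50 + 2*(½)) = 8 + 2*(-50 + 1) = 8 + 2*(-49) = 8 - 98 = -90)
T = -2 + √7 (T = -2 + √(5 + 2) = -2 + √7 ≈ 0.64575)
G*(-6 + T) = -90*(-6 + (-2 + √7)) = -90*(-8 + √7) = 720 - 90*√7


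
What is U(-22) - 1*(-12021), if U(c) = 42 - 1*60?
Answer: 12003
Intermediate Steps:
U(c) = -18 (U(c) = 42 - 60 = -18)
U(-22) - 1*(-12021) = -18 - 1*(-12021) = -18 + 12021 = 12003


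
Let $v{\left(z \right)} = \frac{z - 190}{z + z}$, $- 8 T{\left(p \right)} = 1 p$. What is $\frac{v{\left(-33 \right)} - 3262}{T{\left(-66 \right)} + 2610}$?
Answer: $- \frac{430138}{345609} \approx -1.2446$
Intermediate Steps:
$T{\left(p \right)} = - \frac{p}{8}$ ($T{\left(p \right)} = - \frac{1 p}{8} = - \frac{p}{8}$)
$v{\left(z \right)} = \frac{-190 + z}{2 z}$
$\frac{v{\left(-33 \right)} - 3262}{T{\left(-66 \right)} + 2610} = \frac{\frac{-190 - 33}{2 \left(-33\right)} - 3262}{\left(- \frac{1}{8}\right) \left(-66\right) + 2610} = \frac{\frac{1}{2} \left(- \frac{1}{33}\right) \left(-223\right) - 3262}{\frac{33}{4} + 2610} = \frac{\frac{223}{66} - 3262}{\frac{10473}{4}} = \left(- \frac{215069}{66}\right) \frac{4}{10473} = - \frac{430138}{345609}$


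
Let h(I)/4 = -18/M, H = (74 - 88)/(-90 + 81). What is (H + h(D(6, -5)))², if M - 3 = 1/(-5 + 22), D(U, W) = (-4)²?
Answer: 6615184/13689 ≈ 483.25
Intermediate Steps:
D(U, W) = 16
M = 52/17 (M = 3 + 1/(-5 + 22) = 3 + 1/17 = 52/17 ≈ 3.0588)
H = 14/9 (H = -14/(-9) = -14*(-⅑) = 14/9 ≈ 1.5556)
h(I) = -306/13 (h(I) = 4*(-18/52/17) = 4*(-18*17/52) = 4*(-153/26) = -306/13)
(H + h(D(6, -5)))² = (14/9 - 306/13)² = (-2572/117)² = 6615184/13689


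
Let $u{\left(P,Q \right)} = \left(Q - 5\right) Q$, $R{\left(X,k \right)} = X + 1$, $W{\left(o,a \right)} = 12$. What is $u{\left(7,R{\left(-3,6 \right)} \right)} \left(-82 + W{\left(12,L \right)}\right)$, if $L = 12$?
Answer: $-980$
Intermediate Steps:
$R{\left(X,k \right)} = 1 + X$
$u{\left(P,Q \right)} = Q \left(-5 + Q\right)$ ($u{\left(P,Q \right)} = \left(-5 + Q\right) Q = Q \left(-5 + Q\right)$)
$u{\left(7,R{\left(-3,6 \right)} \right)} \left(-82 + W{\left(12,L \right)}\right) = \left(1 - 3\right) \left(-5 + \left(1 - 3\right)\right) \left(-82 + 12\right) = - 2 \left(-5 - 2\right) \left(-70\right) = \left(-2\right) \left(-7\right) \left(-70\right) = 14 \left(-70\right) = -980$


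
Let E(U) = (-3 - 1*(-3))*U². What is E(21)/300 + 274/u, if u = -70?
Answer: -137/35 ≈ -3.9143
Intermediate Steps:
E(U) = 0 (E(U) = (-3 + 3)*U² = 0*U² = 0)
E(21)/300 + 274/u = 0/300 + 274/(-70) = 0*(1/300) + 274*(-1/70) = 0 - 137/35 = -137/35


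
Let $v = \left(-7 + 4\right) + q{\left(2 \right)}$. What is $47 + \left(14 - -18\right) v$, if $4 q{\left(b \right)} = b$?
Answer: $-33$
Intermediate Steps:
$q{\left(b \right)} = \frac{b}{4}$
$v = - \frac{5}{2}$ ($v = \left(-7 + 4\right) + \frac{1}{4} \cdot 2 = -3 + \frac{1}{2} = - \frac{5}{2} \approx -2.5$)
$47 + \left(14 - -18\right) v = 47 + \left(14 - -18\right) \left(- \frac{5}{2}\right) = 47 + \left(14 + 18\right) \left(- \frac{5}{2}\right) = 47 + 32 \left(- \frac{5}{2}\right) = 47 - 80 = -33$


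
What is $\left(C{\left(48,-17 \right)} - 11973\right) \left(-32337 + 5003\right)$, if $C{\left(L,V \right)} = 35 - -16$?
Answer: $325875948$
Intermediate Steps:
$C{\left(L,V \right)} = 51$ ($C{\left(L,V \right)} = 35 + 16 = 51$)
$\left(C{\left(48,-17 \right)} - 11973\right) \left(-32337 + 5003\right) = \left(51 - 11973\right) \left(-32337 + 5003\right) = \left(-11922\right) \left(-27334\right) = 325875948$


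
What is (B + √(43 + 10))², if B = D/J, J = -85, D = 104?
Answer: 393741/7225 - 208*√53/85 ≈ 36.682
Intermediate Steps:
B = -104/85 (B = 104/(-85) = 104*(-1/85) = -104/85 ≈ -1.2235)
(B + √(43 + 10))² = (-104/85 + √(43 + 10))² = (-104/85 + √53)²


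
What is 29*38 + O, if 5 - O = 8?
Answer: 1099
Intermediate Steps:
O = -3 (O = 5 - 1*8 = 5 - 8 = -3)
29*38 + O = 29*38 - 3 = 1102 - 3 = 1099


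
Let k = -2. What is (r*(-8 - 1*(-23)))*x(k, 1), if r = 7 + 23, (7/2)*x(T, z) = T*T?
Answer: 3600/7 ≈ 514.29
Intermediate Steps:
x(T, z) = 2*T²/7 (x(T, z) = 2*(T*T)/7 = 2*T²/7)
r = 30
(r*(-8 - 1*(-23)))*x(k, 1) = (30*(-8 - 1*(-23)))*((2/7)*(-2)²) = (30*(-8 + 23))*((2/7)*4) = (30*15)*(8/7) = 450*(8/7) = 3600/7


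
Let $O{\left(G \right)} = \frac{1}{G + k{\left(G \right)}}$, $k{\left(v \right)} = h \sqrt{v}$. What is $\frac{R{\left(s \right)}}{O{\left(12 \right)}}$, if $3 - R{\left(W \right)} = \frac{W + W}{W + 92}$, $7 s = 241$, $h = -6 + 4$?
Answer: $\frac{8692}{295} - \frac{8692 \sqrt{3}}{885} \approx 12.453$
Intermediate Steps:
$h = -2$
$s = \frac{241}{7}$ ($s = \frac{1}{7} \cdot 241 = \frac{241}{7} \approx 34.429$)
$R{\left(W \right)} = 3 - \frac{2 W}{92 + W}$ ($R{\left(W \right)} = 3 - \frac{W + W}{W + 92} = 3 - \frac{2 W}{92 + W}$)
$k{\left(v \right)} = - 2 \sqrt{v}$
$O{\left(G \right)} = \frac{1}{G - 2 \sqrt{G}}$
$\frac{R{\left(s \right)}}{O{\left(12 \right)}} = \frac{\frac{1}{92 + \frac{241}{7}} \left(276 + \frac{241}{7}\right)}{\frac{1}{12 - 2 \sqrt{12}}} = \frac{\frac{1}{\frac{885}{7}} \cdot \frac{2173}{7}}{\frac{1}{12 - 2 \cdot 2 \sqrt{3}}} = \frac{\frac{7}{885} \cdot \frac{2173}{7}}{\frac{1}{12 - 4 \sqrt{3}}} = \frac{2173 \left(12 - 4 \sqrt{3}\right)}{885} = \frac{8692}{295} - \frac{8692 \sqrt{3}}{885}$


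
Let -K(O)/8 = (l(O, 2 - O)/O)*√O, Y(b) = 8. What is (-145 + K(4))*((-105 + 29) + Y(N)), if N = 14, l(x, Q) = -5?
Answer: 8500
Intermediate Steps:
K(O) = 40/√O (K(O) = -8*(-5/O)*√O = -(-40)/√O = 40/√O)
(-145 + K(4))*((-105 + 29) + Y(N)) = (-145 + 40/√4)*((-105 + 29) + 8) = (-145 + 40*(½))*(-76 + 8) = (-145 + 20)*(-68) = -125*(-68) = 8500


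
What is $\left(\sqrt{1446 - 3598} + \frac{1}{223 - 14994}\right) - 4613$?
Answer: $- \frac{68138624}{14771} + 2 i \sqrt{538} \approx -4613.0 + 46.39 i$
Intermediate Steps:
$\left(\sqrt{1446 - 3598} + \frac{1}{223 - 14994}\right) - 4613 = \left(\sqrt{-2152} + \frac{1}{-14771}\right) - 4613 = \left(2 i \sqrt{538} - \frac{1}{14771}\right) - 4613 = \left(- \frac{1}{14771} + 2 i \sqrt{538}\right) - 4613 = - \frac{68138624}{14771} + 2 i \sqrt{538}$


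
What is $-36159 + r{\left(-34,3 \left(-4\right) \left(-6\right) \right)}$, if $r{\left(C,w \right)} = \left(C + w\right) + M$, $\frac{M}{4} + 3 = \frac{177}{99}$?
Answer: $- \frac{1192153}{33} \approx -36126.0$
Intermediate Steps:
$M = - \frac{160}{33}$ ($M = -12 + 4 \cdot \frac{177}{99} = -12 + 4 \cdot 177 \cdot \frac{1}{99} = -12 + 4 \cdot \frac{59}{33} = -12 + \frac{236}{33} = - \frac{160}{33} \approx -4.8485$)
$r{\left(C,w \right)} = - \frac{160}{33} + C + w$ ($r{\left(C,w \right)} = \left(C + w\right) - \frac{160}{33} = - \frac{160}{33} + C + w$)
$-36159 + r{\left(-34,3 \left(-4\right) \left(-6\right) \right)} = -36159 - \left(\frac{1282}{33} - 3 \left(-4\right) \left(-6\right)\right) = -36159 - - \frac{1094}{33} = -36159 + \frac{1094}{33} = - \frac{1192153}{33}$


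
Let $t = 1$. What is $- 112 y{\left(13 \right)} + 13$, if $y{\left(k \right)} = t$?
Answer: $-99$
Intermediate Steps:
$y{\left(k \right)} = 1$
$- 112 y{\left(13 \right)} + 13 = \left(-112\right) 1 + 13 = -112 + 13 = -99$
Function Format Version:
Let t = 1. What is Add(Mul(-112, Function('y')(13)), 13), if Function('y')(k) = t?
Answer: -99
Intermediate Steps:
Function('y')(k) = 1
Add(Mul(-112, Function('y')(13)), 13) = Add(Mul(-112, 1), 13) = Add(-112, 13) = -99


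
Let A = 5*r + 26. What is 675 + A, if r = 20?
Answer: 801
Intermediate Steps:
A = 126 (A = 5*20 + 26 = 100 + 26 = 126)
675 + A = 675 + 126 = 801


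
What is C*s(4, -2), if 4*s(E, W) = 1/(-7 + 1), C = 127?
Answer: -127/24 ≈ -5.2917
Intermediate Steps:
s(E, W) = -1/24 (s(E, W) = 1/(4*(-7 + 1)) = (1/4)/(-6) = (1/4)*(-1/6) = -1/24)
C*s(4, -2) = 127*(-1/24) = -127/24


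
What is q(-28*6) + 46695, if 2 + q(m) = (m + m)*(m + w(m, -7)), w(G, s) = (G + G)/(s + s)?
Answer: 95077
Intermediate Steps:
w(G, s) = G/s (w(G, s) = (2*G)/((2*s)) = (2*G)*(1/(2*s)) = G/s)
q(m) = -2 + 12*m²/7 (q(m) = -2 + (m + m)*(m + m/(-7)) = -2 + (2*m)*(m + m*(-⅐)) = -2 + (2*m)*(m - m/7) = -2 + (2*m)*(6*m/7) = -2 + 12*m²/7)
q(-28*6) + 46695 = (-2 + 12*(-28*6)²/7) + 46695 = (-2 + (12/7)*(-168)²) + 46695 = (-2 + (12/7)*28224) + 46695 = (-2 + 48384) + 46695 = 48382 + 46695 = 95077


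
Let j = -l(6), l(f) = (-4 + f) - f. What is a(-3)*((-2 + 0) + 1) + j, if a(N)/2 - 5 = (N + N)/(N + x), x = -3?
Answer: -8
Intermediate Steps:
l(f) = -4
a(N) = 10 + 4*N/(-3 + N) (a(N) = 10 + 2*((N + N)/(N - 3)) = 10 + 2*((2*N)/(-3 + N)) = 10 + 2*(2*N/(-3 + N)) = 10 + 4*N/(-3 + N))
j = 4 (j = -1*(-4) = 4)
a(-3)*((-2 + 0) + 1) + j = (2*(-15 + 7*(-3))/(-3 - 3))*((-2 + 0) + 1) + 4 = (2*(-15 - 21)/(-6))*(-2 + 1) + 4 = (2*(-⅙)*(-36))*(-1) + 4 = 12*(-1) + 4 = -12 + 4 = -8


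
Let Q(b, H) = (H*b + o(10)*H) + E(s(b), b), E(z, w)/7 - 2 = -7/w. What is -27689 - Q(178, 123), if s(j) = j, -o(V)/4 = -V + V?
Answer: -8828217/178 ≈ -49597.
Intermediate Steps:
o(V) = 0 (o(V) = -4*(-V + V) = -4*0 = 0)
E(z, w) = 14 - 49/w (E(z, w) = 14 + 7*(-7/w) = 14 - 49/w)
Q(b, H) = 14 - 49/b + H*b (Q(b, H) = (H*b + 0*H) + (14 - 49/b) = (H*b + 0) + (14 - 49/b) = H*b + (14 - 49/b) = 14 - 49/b + H*b)
-27689 - Q(178, 123) = -27689 - (14 - 49/178 + 123*178) = -27689 - (14 - 49*1/178 + 21894) = -27689 - (14 - 49/178 + 21894) = -27689 - 1*3899575/178 = -27689 - 3899575/178 = -8828217/178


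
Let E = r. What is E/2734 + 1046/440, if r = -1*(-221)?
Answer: 739251/300740 ≈ 2.4581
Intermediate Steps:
r = 221
E = 221
E/2734 + 1046/440 = 221/2734 + 1046/440 = 221*(1/2734) + 1046*(1/440) = 221/2734 + 523/220 = 739251/300740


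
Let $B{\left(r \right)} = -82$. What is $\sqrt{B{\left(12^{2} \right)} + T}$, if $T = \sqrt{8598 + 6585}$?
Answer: $\sqrt{-82 + 3 \sqrt{1687}} \approx 6.4202$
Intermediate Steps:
$T = 3 \sqrt{1687}$ ($T = \sqrt{15183} = 3 \sqrt{1687} \approx 123.22$)
$\sqrt{B{\left(12^{2} \right)} + T} = \sqrt{-82 + 3 \sqrt{1687}}$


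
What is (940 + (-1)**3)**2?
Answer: 881721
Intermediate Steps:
(940 + (-1)**3)**2 = (940 - 1)**2 = 939**2 = 881721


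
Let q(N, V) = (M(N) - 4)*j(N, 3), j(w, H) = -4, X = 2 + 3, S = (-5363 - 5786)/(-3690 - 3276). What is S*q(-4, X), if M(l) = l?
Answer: 178384/3483 ≈ 51.216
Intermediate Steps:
S = 11149/6966 (S = -11149/(-6966) = -11149*(-1/6966) = 11149/6966 ≈ 1.6005)
X = 5
q(N, V) = 16 - 4*N (q(N, V) = (N - 4)*(-4) = (-4 + N)*(-4) = 16 - 4*N)
S*q(-4, X) = 11149*(16 - 4*(-4))/6966 = 11149*(16 + 16)/6966 = (11149/6966)*32 = 178384/3483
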